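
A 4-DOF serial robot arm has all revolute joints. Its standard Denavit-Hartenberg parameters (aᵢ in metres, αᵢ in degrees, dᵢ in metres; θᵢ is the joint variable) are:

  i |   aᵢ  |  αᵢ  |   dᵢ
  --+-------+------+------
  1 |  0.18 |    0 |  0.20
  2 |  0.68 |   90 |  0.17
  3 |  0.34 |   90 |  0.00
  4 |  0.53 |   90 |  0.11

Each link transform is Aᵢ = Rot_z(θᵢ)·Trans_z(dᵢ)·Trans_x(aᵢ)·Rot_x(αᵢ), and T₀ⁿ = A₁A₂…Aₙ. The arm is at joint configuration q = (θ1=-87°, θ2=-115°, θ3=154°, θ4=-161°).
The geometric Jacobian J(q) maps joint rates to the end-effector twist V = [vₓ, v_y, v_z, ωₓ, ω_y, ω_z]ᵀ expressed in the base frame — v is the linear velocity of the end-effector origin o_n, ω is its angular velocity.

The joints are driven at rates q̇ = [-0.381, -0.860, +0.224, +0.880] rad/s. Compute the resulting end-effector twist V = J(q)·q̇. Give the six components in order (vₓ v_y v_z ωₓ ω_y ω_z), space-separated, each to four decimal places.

0.1060 0.6188 0.1098 -0.2738 0.3522 -0.4501

o_n = [-0.8647, -0.0127, 0.3982]
J₁: ẑ×o_n = [0.0127, -0.8647, 0.0000], ω = ẑ
J2: z=[0.0000, 0.0000, 1.0000] o=[0.0094, -0.1798, 0.2000] → [-0.1671, -0.8741, 0.0000, 0.0000, 0.0000, 1.0000]
J3: z=[0.3746, 0.9272, 0.0000] o=[-0.6211, 0.0750, 0.3700] → [0.0262, -0.0106, 0.1930, 0.3746, 0.9272, 0.0000]
J4: z=[-0.4065, 0.1642, 0.8988] o=[-0.3377, -0.0395, 0.5190] → [-0.0439, -0.5227, 0.0756, -0.4065, 0.1642, 0.8988]
V = J·q̇ = [0.1060, 0.6188, 0.1098, -0.2738, 0.3522, -0.4501]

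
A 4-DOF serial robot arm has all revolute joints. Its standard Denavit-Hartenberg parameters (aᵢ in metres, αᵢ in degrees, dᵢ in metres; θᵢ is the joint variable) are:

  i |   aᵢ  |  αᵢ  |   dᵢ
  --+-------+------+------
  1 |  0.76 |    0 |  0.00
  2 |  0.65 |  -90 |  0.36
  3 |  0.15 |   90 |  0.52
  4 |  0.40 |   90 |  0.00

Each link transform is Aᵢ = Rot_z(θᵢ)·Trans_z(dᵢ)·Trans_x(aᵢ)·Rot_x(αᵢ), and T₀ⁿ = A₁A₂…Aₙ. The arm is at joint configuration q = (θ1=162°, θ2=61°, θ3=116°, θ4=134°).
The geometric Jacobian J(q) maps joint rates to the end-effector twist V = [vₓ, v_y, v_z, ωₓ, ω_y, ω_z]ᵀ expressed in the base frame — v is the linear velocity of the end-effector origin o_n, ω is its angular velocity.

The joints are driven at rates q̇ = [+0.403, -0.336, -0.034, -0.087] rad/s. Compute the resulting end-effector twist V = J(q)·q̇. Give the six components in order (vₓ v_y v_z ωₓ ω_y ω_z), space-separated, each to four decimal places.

o_n = [-0.6883, -0.8374, 0.4749]
J₁: ẑ×o_n = [0.8374, -0.6883, 0.0000], ω = ẑ
J2: z=[0.0000, 0.0000, 1.0000] o=[-0.7228, 0.2349, 0.0000] → [1.0723, 0.0345, -0.0000, 0.0000, 0.0000, 1.0000]
J3: z=[0.6820, -0.7314, 0.0000] o=[-1.1982, -0.2084, 0.3600] → [-0.0840, -0.0784, -0.0561, 0.6820, -0.7314, 0.0000]
J4: z=[-0.6573, -0.6130, -0.4384] o=[-0.7955, -0.5439, 0.2252] → [-0.2818, 0.1172, 0.2586, -0.6573, -0.6130, -0.4384]
V = J·q̇ = [0.0046, -0.2965, -0.0206, 0.0340, 0.0782, 0.1051]

0.0046 -0.2965 -0.0206 0.0340 0.0782 0.1051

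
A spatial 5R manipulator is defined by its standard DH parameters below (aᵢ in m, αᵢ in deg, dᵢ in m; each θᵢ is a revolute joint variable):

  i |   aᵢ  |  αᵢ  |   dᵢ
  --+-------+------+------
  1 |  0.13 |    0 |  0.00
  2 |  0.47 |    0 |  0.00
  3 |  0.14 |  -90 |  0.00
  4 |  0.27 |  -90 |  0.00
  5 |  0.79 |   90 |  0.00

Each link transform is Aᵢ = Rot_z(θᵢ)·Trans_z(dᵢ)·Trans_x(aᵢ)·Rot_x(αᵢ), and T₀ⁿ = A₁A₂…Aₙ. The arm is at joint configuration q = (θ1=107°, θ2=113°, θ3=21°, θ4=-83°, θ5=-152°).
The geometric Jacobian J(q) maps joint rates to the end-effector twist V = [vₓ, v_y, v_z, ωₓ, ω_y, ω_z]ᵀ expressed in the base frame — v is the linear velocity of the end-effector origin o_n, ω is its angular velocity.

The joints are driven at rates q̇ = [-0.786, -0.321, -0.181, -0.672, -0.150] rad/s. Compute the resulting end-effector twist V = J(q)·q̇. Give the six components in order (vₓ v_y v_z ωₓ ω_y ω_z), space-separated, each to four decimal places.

-0.7938 -0.1272 -0.0902 -0.5156 0.4560 -1.2697

o_n = [-0.1163, -0.4345, -0.4243]
J₁: ẑ×o_n = [0.4345, -0.1163, 0.0000], ω = ẑ
J2: z=[0.0000, 0.0000, 1.0000] o=[-0.0380, 0.1243, 0.0000] → [0.5588, -0.0783, 0.0000, 0.0000, 0.0000, 1.0000]
J3: z=[0.0000, 0.0000, 1.0000] o=[-0.3980, -0.1778, 0.0000] → [0.2567, 0.2818, -0.0000, 0.0000, 0.0000, 1.0000]
J4: z=[0.8746, -0.4848, 0.0000] o=[-0.4659, -0.3002, 0.0000] → [0.2057, 0.3711, 0.0521, 0.8746, -0.4848, 0.0000]
J5: z=[-0.4812, -0.8681, -0.1219] o=[-0.4819, -0.3290, 0.2680] → [0.5882, -0.3777, 0.3681, -0.4812, -0.8681, -0.1219]
V = J·q̇ = [-0.7938, -0.1272, -0.0902, -0.5156, 0.4560, -1.2697]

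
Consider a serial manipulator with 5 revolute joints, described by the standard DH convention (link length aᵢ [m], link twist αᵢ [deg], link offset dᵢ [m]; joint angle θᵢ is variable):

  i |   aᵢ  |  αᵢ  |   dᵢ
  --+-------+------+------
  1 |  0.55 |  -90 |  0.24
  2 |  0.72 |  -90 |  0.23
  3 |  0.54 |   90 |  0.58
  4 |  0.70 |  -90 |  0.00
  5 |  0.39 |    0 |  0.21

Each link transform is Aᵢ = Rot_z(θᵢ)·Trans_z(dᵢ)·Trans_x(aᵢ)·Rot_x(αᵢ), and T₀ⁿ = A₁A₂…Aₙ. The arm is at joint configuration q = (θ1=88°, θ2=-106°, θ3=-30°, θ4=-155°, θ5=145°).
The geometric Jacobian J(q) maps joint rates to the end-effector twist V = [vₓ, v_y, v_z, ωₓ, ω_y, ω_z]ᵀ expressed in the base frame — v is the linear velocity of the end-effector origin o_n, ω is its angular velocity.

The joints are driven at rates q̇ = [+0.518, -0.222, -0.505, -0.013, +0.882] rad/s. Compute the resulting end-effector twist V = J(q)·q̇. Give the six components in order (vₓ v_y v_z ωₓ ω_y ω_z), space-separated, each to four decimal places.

o_n = [-0.1616, 0.4789, 1.3390]
J₁: ẑ×o_n = [-0.4789, -0.1616, 0.0000], ω = ẑ
J2: z=[-0.9994, 0.0349, 0.0000] o=[0.0192, 0.5497, 0.2400] → [0.0384, 1.0984, 0.0771, -0.9994, 0.0349, 0.0000]
J3: z=[0.0335, 0.9607, 0.2756] o=[-0.2176, 0.3594, 0.9321] → [0.3580, 0.0018, -0.0498, 0.0335, 0.9607, 0.2756]
J4: z=[-0.8607, 0.1680, -0.4806] o=[-0.4725, 0.7971, 1.5415] → [-0.1870, -0.3237, 0.2217, -0.8607, 0.1680, -0.4806]
J5: z=[-0.2451, -0.9641, 0.1020] o=[-0.1601, 0.6532, 0.9318] → [-0.3748, 0.0996, 0.0413, -0.2451, -0.9641, 0.1020]
V = J·q̇ = [-0.7655, -0.2363, 0.0416, -0.0001, -1.3454, 0.4750]

-0.7655 -0.2363 0.0416 -0.0001 -1.3454 0.4750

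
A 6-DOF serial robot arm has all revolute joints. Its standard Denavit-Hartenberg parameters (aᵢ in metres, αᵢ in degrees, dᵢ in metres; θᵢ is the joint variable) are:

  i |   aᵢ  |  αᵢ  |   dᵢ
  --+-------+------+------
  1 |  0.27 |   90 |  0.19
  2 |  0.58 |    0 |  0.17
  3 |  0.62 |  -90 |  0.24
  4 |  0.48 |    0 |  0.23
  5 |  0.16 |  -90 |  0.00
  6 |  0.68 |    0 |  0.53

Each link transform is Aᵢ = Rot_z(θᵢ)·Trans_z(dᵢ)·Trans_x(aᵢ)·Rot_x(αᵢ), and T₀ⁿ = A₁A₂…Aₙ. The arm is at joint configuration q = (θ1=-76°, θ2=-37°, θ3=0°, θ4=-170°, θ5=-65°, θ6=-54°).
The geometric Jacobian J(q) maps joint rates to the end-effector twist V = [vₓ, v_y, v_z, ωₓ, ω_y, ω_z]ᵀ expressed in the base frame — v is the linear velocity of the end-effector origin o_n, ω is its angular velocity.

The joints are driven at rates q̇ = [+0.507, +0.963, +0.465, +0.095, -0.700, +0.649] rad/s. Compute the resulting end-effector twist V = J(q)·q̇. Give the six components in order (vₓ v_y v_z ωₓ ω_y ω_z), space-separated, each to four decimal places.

o_n = [-0.1553, -0.7779, 0.8298]
J₁: ẑ×o_n = [0.7779, -0.1553, 0.0000], ω = ẑ
J2: z=[-0.9703, -0.2419, 0.0000] o=[0.0653, -0.2620, 0.1900] → [-0.1548, 0.6208, 0.4472, -0.9703, -0.2419, 0.0000]
J3: z=[-0.9703, -0.2419, 0.0000] o=[0.0124, -0.7526, -0.1591] → [-0.2392, 0.9595, -0.0160, -0.9703, -0.2419, 0.0000]
J4: z=[0.1456, -0.5839, 0.7986] o=[-0.1007, -1.2911, -0.5322] → [-1.2052, -0.2419, 0.0428, 0.1456, -0.5839, 0.7986]
J5: z=[0.1456, -0.5839, 0.7986] o=[-0.2394, -1.0792, -0.0640] → [-0.7626, -0.0630, 0.0930, 0.1456, -0.5839, 0.7986]
J6: z=[-0.7148, 0.4960, 0.4930] o=[-0.1299, -0.9764, -0.0088] → [0.3181, 0.5869, -0.1293, -0.7148, 0.4960, 0.4930]
V = J·q̇ = [0.7599, 1.3673, 0.2783, -1.9376, 0.3297, 0.3438]

0.7599 1.3673 0.2783 -1.9376 0.3297 0.3438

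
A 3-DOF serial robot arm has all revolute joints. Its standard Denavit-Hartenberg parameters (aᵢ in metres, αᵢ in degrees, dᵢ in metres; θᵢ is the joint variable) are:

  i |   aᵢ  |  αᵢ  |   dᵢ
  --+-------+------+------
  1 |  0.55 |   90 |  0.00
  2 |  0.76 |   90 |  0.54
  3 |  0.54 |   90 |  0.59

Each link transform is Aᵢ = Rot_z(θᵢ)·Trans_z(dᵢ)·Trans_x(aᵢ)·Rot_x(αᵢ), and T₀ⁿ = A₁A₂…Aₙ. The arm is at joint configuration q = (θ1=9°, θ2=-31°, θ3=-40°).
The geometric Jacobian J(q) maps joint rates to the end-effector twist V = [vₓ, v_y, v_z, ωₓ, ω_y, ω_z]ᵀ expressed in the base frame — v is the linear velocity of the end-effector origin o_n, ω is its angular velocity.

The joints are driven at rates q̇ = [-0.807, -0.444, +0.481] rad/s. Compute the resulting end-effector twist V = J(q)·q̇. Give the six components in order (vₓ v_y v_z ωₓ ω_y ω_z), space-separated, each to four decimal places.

-0.3101 -1.2736 -0.3977 -0.3141 0.3998 -1.2193

o_n = [1.2669, 0.0054, -1.1102]
J₁: ẑ×o_n = [-0.0054, 1.2669, 0.0000], ω = ẑ
J2: z=[0.1564, -0.9877, 0.0000] o=[0.5432, 0.0860, 0.0000] → [1.0965, 0.1737, 0.7022, 0.1564, -0.9877, 0.0000]
J3: z=[-0.5087, -0.0806, -0.8572] o=[1.2711, -0.3454, -0.3914] → [0.3586, -0.3620, -0.1788, -0.5087, -0.0806, -0.8572]
V = J·q̇ = [-0.3101, -1.2736, -0.3977, -0.3141, 0.3998, -1.2193]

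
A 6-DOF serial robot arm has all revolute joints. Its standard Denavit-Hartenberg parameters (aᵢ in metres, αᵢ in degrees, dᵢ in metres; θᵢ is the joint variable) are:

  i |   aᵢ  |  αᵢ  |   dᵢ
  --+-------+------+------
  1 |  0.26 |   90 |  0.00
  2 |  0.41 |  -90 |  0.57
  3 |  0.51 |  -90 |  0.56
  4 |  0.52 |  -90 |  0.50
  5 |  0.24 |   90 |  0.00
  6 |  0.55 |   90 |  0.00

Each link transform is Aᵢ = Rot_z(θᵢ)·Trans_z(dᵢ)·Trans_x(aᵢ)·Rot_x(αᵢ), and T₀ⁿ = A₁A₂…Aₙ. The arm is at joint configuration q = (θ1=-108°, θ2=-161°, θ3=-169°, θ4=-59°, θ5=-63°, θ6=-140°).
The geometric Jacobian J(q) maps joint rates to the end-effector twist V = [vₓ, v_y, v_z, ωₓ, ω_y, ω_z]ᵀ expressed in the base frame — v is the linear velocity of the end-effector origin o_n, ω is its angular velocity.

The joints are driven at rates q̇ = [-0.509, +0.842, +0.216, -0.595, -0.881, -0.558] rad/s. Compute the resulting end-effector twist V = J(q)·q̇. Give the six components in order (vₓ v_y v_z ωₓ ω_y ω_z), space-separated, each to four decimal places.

o_n = [-1.1146, -0.2438, -1.0727]
J₁: ẑ×o_n = [0.2438, -1.1146, 0.0000], ω = ẑ
J2: z=[-0.9511, 0.3090, 0.0000] o=[-0.0803, -0.2473, 0.0000] → [-0.3315, -1.0202, 0.3163, -0.9511, 0.3090, 0.0000]
J3: z=[-0.1006, -0.3096, -0.9455] o=[-0.5027, 0.2976, -0.1335] → [-0.2211, 0.4841, -0.1350, -0.1006, -0.3096, -0.9455]
J4: z=[-0.8778, 0.4749, -0.0621] o=[-0.7978, -0.2960, -0.5000] → [-0.2688, -0.4831, 0.1047, -0.8778, 0.4749, -0.0621]
J5: z=[-0.3496, -0.5466, 0.7609] o=[-1.4070, -0.4171, -0.8669] → [-0.0194, 0.1505, 0.0992, -0.3496, -0.5466, 0.7609]
J6: z=[-0.1068, 0.8301, 0.5473] o=[-1.6304, -0.3907, -0.9506] → [-0.1818, 0.2692, -0.4438, -0.1068, 0.8301, 0.5473]
V = J·q̇ = [-0.1726, -0.1825, 0.3351, 0.0674, -0.0709, -1.6520]

-0.1726 -0.1825 0.3351 0.0674 -0.0709 -1.6520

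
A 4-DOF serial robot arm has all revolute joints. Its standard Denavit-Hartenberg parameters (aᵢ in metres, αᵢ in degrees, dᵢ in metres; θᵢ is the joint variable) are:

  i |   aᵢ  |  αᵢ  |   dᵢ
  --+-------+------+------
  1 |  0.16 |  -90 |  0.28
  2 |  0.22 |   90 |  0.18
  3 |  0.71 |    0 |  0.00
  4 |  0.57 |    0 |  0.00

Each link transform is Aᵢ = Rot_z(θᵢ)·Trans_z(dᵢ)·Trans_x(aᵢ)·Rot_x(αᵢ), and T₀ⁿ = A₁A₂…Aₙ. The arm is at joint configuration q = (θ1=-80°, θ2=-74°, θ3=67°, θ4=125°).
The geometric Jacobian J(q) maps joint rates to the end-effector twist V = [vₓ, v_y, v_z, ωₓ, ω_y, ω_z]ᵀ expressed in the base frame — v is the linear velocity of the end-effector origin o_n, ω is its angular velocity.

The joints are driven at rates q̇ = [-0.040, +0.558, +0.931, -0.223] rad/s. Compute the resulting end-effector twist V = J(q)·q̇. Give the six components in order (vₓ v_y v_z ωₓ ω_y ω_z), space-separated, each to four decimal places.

o_n = [0.7291, -0.0171, 0.2222]
J₁: ẑ×o_n = [0.0171, 0.7291, -0.0000], ω = ẑ
J2: z=[0.9848, 0.1736, 0.0000] o=[0.0278, -0.1576, 0.2800] → [-0.0100, 0.0569, 0.0166, 0.9848, 0.1736, 0.0000]
J3: z=[-0.1669, 0.9467, 0.2756] o=[0.2156, -0.1860, 0.4915] → [-0.3015, 0.0966, -0.5143, -0.1669, 0.9467, 0.2756]
J4: z=[-0.1669, 0.9467, 0.2756] o=[0.8725, -0.1478, 0.7581] → [-0.5434, -0.1290, 0.1139, -0.1669, 0.9467, 0.2756]
V = J·q̇ = [-0.1658, 0.1213, -0.4950, 0.4313, 0.7671, 0.1552]

-0.1658 0.1213 -0.4950 0.4313 0.7671 0.1552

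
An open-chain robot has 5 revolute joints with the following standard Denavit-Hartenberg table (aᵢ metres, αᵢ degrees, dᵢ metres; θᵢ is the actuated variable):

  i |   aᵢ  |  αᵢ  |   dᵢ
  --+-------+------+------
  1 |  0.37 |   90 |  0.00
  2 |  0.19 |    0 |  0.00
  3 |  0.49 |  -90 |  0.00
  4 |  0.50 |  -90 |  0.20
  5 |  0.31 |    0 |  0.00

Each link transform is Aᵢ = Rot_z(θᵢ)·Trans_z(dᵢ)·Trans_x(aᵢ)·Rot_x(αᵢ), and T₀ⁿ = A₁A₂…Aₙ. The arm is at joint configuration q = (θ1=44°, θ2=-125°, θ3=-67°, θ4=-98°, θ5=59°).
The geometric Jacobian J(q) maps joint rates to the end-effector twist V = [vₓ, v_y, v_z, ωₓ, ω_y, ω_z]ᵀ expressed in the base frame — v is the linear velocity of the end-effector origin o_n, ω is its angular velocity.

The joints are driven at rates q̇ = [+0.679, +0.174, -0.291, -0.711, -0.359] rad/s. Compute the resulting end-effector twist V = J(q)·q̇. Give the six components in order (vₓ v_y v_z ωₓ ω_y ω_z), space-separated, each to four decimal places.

0.7529 0.5781 -0.1304 0.2405 0.4644 1.3005

o_n = [0.3712, -0.5497, -0.0086]
J₁: ẑ×o_n = [0.5497, 0.3712, -0.0000], ω = ẑ
J2: z=[0.6947, -0.7193, 0.0000] o=[0.2662, 0.2570, 0.0000] → [0.0062, 0.0059, -0.4848, 0.6947, -0.7193, 0.0000]
J3: z=[0.6947, -0.7193, 0.0000] o=[0.1878, 0.1813, -0.1556] → [-0.1058, -0.1022, -0.3758, 0.6947, -0.7193, 0.0000]
J4: z=[-0.1496, -0.1444, -0.9781] o=[-0.1570, -0.1516, -0.0538] → [-0.3959, -0.5099, 0.1358, -0.1496, -0.1444, -0.9781]
J5: z=[-0.6001, -0.7730, 0.2059] o=[0.2060, -0.4894, -0.2639] → [-0.1849, 0.1872, 0.1639, -0.6001, -0.7730, 0.2059]
V = J·q̇ = [0.7529, 0.5781, -0.1304, 0.2405, 0.4644, 1.3005]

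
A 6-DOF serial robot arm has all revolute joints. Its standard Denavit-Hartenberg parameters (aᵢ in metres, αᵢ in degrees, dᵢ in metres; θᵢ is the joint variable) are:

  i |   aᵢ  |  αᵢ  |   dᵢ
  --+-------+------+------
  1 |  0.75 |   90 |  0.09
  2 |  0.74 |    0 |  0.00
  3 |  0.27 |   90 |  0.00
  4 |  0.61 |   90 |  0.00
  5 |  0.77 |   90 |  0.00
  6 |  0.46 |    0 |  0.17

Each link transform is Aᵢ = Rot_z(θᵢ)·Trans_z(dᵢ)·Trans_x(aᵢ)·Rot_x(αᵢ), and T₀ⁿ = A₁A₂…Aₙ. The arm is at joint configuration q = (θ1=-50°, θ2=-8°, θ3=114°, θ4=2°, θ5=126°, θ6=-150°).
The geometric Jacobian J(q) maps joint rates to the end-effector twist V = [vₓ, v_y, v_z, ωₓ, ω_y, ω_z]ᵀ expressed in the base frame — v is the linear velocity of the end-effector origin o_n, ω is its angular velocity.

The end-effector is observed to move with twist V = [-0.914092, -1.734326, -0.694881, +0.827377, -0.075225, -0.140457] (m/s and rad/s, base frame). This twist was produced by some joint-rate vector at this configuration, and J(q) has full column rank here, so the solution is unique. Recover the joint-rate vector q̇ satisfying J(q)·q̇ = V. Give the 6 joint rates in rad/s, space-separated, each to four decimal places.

-0.8250 -0.7360 -0.2630 0.3850 -0.3960 0.6300

o_n = [0.8703, -1.4235, 0.8575]
J₁: ẑ×o_n = [1.4235, 0.8703, -0.0000], ω = ẑ
J2: z=[-0.7660, -0.6428, 0.0000] o=[0.4821, -0.5745, 0.0900] → [-0.4934, 0.5880, 0.8999, -0.7660, -0.6428, 0.0000]
J3: z=[-0.7660, -0.6428, 0.0000] o=[0.9531, -1.1359, -0.0130] → [-0.5596, 0.6669, 0.1671, -0.7660, -0.6428, 0.0000]
J4: z=[0.6179, -0.7364, 0.2756] o=[0.9053, -1.0789, 0.2466] → [-0.3549, -0.3872, -0.2387, 0.6179, -0.7364, 0.2756]
J5: z=[0.7594, 0.6498, 0.0335] o=[0.7810, -0.9638, 0.8326] → [0.0316, -0.0160, -0.4071, 0.7594, 0.6498, 0.0335]
J6: z=[0.1983, -0.2803, 0.9392] o=[1.2581, -1.5079, 0.5695] → [-0.1600, -0.4214, -0.0919, 0.1983, -0.2803, 0.9392]
q̇ = J⁺·V = [-0.8250, -0.7360, -0.2630, 0.3850, -0.3960, 0.6300]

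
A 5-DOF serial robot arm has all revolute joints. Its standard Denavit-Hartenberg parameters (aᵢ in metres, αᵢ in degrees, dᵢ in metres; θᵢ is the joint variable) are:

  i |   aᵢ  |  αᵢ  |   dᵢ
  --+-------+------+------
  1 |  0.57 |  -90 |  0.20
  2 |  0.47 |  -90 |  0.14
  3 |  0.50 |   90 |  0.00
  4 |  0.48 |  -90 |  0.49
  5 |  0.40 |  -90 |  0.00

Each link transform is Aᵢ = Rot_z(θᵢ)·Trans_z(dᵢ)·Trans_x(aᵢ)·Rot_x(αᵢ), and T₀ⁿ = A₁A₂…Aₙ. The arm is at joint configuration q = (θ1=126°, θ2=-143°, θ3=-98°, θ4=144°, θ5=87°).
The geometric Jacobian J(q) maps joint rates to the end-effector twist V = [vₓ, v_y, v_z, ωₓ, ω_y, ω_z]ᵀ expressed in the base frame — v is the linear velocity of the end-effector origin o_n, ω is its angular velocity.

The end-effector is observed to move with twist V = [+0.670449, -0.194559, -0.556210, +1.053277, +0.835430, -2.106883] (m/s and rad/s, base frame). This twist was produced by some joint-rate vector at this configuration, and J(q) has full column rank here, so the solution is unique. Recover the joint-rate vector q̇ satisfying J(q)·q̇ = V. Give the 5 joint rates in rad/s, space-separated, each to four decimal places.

o_n = [-0.4458, 0.2373, 0.6561]
J₁: ẑ×o_n = [-0.2373, -0.4458, 0.0000], ω = ẑ
J2: z=[-0.8090, -0.5878, 0.0000] o=[-0.3350, 0.4611, 0.2000] → [-0.2681, 0.3690, 0.1160, -0.8090, -0.5878, 0.0000]
J3: z=[-0.3537, 0.4869, 0.7986] o=[-0.2277, 0.0752, 0.4829] → [-0.0451, -0.1129, 0.0489, -0.3537, 0.4869, 0.7986]
J4: z=[-0.3523, 0.7216, -0.5960] o=[-0.6609, -0.1709, 0.4410] → [0.3985, -0.0524, -0.2990, -0.3523, 0.7216, -0.5960]
J5: z=[0.7955, -0.1046, -0.5969] o=[-0.5968, 0.5112, 0.4068] → [-0.1896, -0.2885, -0.2021, 0.7955, -0.1046, -0.5969]
q̇ = J⁺·V = [-0.6310, -0.8220, -0.6130, 0.9970, 0.6570]

-0.6310 -0.8220 -0.6130 0.9970 0.6570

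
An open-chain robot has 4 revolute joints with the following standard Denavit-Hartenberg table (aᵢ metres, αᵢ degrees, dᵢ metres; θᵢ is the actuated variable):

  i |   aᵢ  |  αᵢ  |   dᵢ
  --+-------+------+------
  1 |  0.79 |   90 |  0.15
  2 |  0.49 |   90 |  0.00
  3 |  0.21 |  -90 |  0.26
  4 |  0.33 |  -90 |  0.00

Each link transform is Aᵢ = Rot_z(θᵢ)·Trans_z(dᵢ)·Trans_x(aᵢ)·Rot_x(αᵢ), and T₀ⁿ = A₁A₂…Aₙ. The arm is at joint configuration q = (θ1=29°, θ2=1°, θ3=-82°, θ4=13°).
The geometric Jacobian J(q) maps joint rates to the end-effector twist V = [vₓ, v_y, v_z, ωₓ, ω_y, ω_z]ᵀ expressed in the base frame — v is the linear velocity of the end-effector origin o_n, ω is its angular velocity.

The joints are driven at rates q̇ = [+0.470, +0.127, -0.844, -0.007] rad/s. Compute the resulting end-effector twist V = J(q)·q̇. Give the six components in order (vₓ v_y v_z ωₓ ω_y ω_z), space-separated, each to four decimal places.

o_n = [0.9318, 1.1183, -0.0259]
J₁: ẑ×o_n = [-1.1183, 0.9318, 0.0000], ω = ẑ
J2: z=[0.4848, -0.8746, 0.0000] o=[0.6909, 0.3830, 0.1500] → [0.1538, 0.0853, 0.5671, 0.4848, -0.8746, 0.0000]
J3: z=[0.0153, 0.0085, -0.9998] o=[1.1194, 0.6205, 0.1586] → [0.4962, 0.1904, 0.0092, 0.0153, 0.0085, -0.9998]
J4: z=[0.9334, 0.3583, 0.0173] o=[1.0482, 0.8188, -0.1009] → [0.0217, -0.0720, 0.3213, 0.9334, 0.3583, 0.0173]
V = J·q̇ = [-0.9250, 0.2885, 0.0620, 0.0422, -0.1207, 1.3138]

-0.9250 0.2885 0.0620 0.0422 -0.1207 1.3138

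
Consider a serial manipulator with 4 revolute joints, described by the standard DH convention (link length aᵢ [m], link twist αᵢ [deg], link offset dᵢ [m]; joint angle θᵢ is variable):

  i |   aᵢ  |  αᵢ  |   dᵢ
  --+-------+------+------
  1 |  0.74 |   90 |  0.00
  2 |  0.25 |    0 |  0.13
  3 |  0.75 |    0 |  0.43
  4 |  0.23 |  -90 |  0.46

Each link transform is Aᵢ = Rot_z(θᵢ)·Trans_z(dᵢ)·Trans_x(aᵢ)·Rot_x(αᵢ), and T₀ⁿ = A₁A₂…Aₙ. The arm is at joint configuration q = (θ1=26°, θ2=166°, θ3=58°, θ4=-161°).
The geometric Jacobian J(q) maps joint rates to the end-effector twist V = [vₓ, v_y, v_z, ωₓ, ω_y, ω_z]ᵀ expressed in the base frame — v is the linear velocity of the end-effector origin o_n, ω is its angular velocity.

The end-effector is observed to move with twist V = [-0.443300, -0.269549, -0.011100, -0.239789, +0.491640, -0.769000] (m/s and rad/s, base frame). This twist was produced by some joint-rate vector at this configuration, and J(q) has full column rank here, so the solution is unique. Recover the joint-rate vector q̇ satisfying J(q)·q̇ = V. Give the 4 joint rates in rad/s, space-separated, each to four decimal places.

-0.7690 -0.6790 0.8990 -0.7670

o_n = [0.5032, -0.8894, -0.2556]
J₁: ẑ×o_n = [0.8894, 0.5032, -0.0000], ω = ẑ
J2: z=[0.4384, -0.8988, 0.0000] o=[0.6651, 0.3244, 0.0000] → [0.2297, 0.1120, -0.6777, 0.4384, -0.8988, 0.0000]
J3: z=[0.4384, -0.8988, 0.0000] o=[0.5041, 0.1012, 0.0605] → [0.2841, 0.1386, -0.4351, 0.4384, -0.8988, 0.0000]
J4: z=[0.4384, -0.8988, 0.0000] o=[0.2077, -0.5218, -0.4605] → [-0.1842, -0.0898, 0.1044, 0.4384, -0.8988, 0.0000]
q̇ = J⁺·V = [-0.7690, -0.6790, 0.8990, -0.7670]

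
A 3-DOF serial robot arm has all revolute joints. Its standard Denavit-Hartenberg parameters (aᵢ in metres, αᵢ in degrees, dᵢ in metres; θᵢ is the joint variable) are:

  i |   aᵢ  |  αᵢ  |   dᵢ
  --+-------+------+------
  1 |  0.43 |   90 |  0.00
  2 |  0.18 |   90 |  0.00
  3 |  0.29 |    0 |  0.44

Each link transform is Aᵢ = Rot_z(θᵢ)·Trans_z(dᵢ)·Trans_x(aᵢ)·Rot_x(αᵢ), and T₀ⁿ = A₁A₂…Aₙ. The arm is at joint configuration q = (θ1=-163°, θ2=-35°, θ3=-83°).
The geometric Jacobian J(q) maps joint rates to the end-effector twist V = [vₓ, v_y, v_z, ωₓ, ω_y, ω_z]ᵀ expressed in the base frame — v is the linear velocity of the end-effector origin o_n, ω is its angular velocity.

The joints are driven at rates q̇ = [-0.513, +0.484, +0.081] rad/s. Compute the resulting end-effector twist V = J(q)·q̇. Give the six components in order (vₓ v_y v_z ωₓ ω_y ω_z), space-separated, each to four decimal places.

-0.4374 0.0592 -0.0501 -0.0971 0.4764 -0.5794

o_n = [-0.2544, -0.3788, -0.4839]
J₁: ẑ×o_n = [0.3788, -0.2544, 0.0000], ω = ẑ
J2: z=[-0.2924, 0.9563, 0.0000] o=[-0.4112, -0.1257, 0.0000] → [-0.4628, -0.1415, -0.0760, -0.2924, 0.9563, 0.0000]
J3: z=[0.5485, 0.1677, -0.8192] o=[-0.5522, -0.1688, -0.1032] → [-0.2358, -0.0351, -0.1651, 0.5485, 0.1677, -0.8192]
V = J·q̇ = [-0.4374, 0.0592, -0.0501, -0.0971, 0.4764, -0.5794]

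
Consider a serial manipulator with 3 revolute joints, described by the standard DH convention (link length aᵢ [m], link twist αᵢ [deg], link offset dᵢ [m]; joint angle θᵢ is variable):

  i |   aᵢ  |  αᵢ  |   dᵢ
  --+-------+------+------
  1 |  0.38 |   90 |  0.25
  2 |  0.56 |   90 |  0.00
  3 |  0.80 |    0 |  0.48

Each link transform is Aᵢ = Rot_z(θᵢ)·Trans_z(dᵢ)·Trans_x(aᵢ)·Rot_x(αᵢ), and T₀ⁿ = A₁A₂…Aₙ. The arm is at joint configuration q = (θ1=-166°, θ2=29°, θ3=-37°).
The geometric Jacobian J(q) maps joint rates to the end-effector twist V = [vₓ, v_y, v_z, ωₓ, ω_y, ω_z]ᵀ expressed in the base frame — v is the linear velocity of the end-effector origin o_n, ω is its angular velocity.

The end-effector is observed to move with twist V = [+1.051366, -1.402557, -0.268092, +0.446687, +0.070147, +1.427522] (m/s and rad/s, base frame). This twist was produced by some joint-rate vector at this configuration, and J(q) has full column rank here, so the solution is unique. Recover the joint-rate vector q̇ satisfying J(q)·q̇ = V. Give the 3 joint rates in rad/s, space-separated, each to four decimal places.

o_n = [-1.4955, -0.8691, 0.4114]
J₁: ẑ×o_n = [0.8691, -1.4955, 0.0000], ω = ẑ
J2: z=[-0.2419, 0.9703, 0.0000] o=[-0.3687, -0.0919, 0.2500] → [0.1566, 0.0391, 1.2813, -0.2419, 0.9703, 0.0000]
J3: z=[-0.4704, -0.1173, -0.8746] o=[-0.8440, -0.2104, 0.5215] → [-0.5631, 0.5181, 0.2334, -0.4704, -0.1173, -0.8746]
q̇ = J⁺·V = [0.6150, -0.0400, -0.9290]

0.6150 -0.0400 -0.9290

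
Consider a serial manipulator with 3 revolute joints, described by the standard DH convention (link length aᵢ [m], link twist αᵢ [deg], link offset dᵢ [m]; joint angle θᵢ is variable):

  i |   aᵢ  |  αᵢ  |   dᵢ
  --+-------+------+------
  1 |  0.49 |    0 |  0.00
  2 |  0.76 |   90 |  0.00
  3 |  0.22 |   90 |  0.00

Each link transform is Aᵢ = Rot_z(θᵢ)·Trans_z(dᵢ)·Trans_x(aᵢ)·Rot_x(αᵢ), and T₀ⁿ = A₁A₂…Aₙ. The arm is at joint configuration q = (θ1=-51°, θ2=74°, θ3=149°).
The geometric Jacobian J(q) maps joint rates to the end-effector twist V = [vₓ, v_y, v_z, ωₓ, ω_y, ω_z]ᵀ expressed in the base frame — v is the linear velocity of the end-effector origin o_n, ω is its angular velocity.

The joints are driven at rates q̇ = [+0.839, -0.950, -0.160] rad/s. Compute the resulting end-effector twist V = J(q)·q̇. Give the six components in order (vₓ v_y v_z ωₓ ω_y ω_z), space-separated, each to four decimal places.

0.3610 0.2074 0.0302 -0.0625 0.1473 -0.1110

o_n = [0.8344, -0.1575, 0.1133]
J₁: ẑ×o_n = [0.1575, 0.8344, -0.0000], ω = ẑ
J2: z=[0.0000, 0.0000, 1.0000] o=[0.3084, -0.3808, 0.0000] → [-0.2233, 0.5260, 0.0000, 0.0000, 0.0000, 1.0000]
J3: z=[0.3907, -0.9205, 0.0000] o=[1.0080, -0.0838, 0.0000] → [-0.1043, -0.0443, -0.1886, 0.3907, -0.9205, 0.0000]
V = J·q̇ = [0.3610, 0.2074, 0.0302, -0.0625, 0.1473, -0.1110]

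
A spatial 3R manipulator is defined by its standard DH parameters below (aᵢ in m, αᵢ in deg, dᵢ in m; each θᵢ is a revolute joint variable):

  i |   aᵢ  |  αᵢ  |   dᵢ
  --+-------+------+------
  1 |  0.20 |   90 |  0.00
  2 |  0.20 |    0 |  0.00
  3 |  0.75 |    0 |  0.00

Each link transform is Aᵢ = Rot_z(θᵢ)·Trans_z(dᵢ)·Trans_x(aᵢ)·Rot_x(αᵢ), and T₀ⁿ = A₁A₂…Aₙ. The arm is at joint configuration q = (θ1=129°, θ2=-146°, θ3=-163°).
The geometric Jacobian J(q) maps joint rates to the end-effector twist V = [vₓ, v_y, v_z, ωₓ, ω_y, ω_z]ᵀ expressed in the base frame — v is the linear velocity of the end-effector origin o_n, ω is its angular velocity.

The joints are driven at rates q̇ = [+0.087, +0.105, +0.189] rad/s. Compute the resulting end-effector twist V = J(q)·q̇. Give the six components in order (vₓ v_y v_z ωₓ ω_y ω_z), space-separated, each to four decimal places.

0.0662 -0.1518 0.1214 0.2285 0.1850 0.0870

o_n = [-0.3186, 0.3934, 0.4710]
J₁: ẑ×o_n = [-0.3934, -0.3186, 0.0000], ω = ẑ
J2: z=[0.7771, 0.6293, 0.0000] o=[-0.1259, 0.1554, 0.0000] → [0.2964, -0.3661, 0.3062, 0.7771, 0.6293, 0.0000]
J3: z=[0.7771, 0.6293, 0.0000] o=[-0.0215, 0.0266, -0.1118] → [0.3668, -0.4530, 0.4720, 0.7771, 0.6293, 0.0000]
V = J·q̇ = [0.0662, -0.1518, 0.1214, 0.2285, 0.1850, 0.0870]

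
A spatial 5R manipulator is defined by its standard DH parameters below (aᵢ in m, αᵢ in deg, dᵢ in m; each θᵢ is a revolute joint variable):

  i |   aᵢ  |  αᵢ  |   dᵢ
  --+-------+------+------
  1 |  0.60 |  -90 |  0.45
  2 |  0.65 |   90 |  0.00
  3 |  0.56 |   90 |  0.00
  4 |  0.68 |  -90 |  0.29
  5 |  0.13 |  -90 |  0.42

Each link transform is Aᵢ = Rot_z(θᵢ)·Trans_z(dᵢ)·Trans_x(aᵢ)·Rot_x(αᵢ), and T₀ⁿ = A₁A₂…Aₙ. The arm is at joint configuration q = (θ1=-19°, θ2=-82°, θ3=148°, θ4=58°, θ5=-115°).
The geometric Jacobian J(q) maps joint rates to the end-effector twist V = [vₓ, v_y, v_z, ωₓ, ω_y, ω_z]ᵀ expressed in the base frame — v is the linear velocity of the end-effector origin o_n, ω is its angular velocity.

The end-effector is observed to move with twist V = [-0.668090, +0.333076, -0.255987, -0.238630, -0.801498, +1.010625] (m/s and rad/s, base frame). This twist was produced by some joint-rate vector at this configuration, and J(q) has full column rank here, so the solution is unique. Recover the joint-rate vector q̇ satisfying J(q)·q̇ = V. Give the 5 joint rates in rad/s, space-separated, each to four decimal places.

0.7080 -0.4860 -0.2700 -0.1350 0.5230

o_n = [0.1218, 0.6237, 0.9631]
J₁: ẑ×o_n = [-0.6237, 0.1218, 0.0000], ω = ẑ
J2: z=[0.3256, 0.9455, 0.0000] o=[0.5673, -0.1953, 0.4500] → [0.4851, -0.1670, 0.6879, 0.3256, 0.9455, 0.0000]
J3: z=[-0.9363, 0.3224, 0.1392] o=[0.6528, -0.2248, 1.0937] → [-0.1602, -0.1962, -0.6233, -0.9363, 0.3224, 0.1392]
J4: z=[0.3458, 0.7778, 0.5248] o=[0.6870, 0.0773, 0.6234] → [-0.0225, -0.4141, 0.6286, 0.3458, 0.7778, 0.5248]
J5: z=[-0.5478, -0.2867, 0.7859] o=[0.2693, 0.6832, 0.5532] → [-0.0707, 0.1086, -0.0097, -0.5478, -0.2867, 0.7859]
q̇ = J⁺·V = [0.7080, -0.4860, -0.2700, -0.1350, 0.5230]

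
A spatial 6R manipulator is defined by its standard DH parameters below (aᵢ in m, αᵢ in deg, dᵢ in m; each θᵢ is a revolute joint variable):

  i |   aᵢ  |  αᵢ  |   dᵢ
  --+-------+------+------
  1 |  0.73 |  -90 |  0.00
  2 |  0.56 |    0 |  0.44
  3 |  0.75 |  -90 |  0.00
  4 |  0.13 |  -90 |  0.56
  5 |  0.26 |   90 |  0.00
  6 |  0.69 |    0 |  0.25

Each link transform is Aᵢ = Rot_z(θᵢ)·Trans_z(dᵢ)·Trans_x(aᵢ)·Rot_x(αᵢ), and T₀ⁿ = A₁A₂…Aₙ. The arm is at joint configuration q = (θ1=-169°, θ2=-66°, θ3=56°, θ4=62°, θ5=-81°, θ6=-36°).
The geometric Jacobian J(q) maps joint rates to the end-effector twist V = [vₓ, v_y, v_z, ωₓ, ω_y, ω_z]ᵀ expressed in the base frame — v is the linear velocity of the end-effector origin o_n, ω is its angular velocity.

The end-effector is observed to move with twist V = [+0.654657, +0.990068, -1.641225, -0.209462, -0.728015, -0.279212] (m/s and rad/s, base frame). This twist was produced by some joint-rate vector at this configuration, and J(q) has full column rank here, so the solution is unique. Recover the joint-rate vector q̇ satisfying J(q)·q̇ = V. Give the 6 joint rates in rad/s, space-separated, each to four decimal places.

o_n = [-2.1379, -1.0478, -0.6810]
J₁: ẑ×o_n = [1.0478, -2.1379, 0.0000], ω = ẑ
J2: z=[0.1908, -0.9816, 0.0000] o=[-0.7166, -0.1393, 0.0000] → [0.6685, 0.1299, -1.5685, 0.1908, -0.9816, 0.0000]
J3: z=[0.1908, -0.9816, 0.0000] o=[-0.8562, -0.6147, 0.5116] → [1.1706, 0.2276, -1.3408, 0.1908, -0.9816, 0.0000]
J4: z=[-0.1705, -0.0331, -0.9848] o=[-1.5813, -0.7556, 0.6418] → [-0.2439, 0.3227, 0.0314, -0.1705, -0.0331, -0.9848]
J5: z=[0.7640, 0.6268, -0.1533] o=[-1.7576, -0.6729, 0.1009] → [-0.5475, 0.6557, -0.0480, 0.7640, 0.6268, -0.1533]
J6: z=[0.5880, -0.7741, -0.2346] o=[-1.8267, -0.6498, -0.1487] → [0.3187, 0.3860, -0.4749, 0.5880, -0.7741, -0.2346]
q̇ = J⁺·V = [-0.4780, 0.4870, 0.9610, -0.0000, 0.0330, -0.8690]

-0.4780 0.4870 0.9610 -0.0000 0.0330 -0.8690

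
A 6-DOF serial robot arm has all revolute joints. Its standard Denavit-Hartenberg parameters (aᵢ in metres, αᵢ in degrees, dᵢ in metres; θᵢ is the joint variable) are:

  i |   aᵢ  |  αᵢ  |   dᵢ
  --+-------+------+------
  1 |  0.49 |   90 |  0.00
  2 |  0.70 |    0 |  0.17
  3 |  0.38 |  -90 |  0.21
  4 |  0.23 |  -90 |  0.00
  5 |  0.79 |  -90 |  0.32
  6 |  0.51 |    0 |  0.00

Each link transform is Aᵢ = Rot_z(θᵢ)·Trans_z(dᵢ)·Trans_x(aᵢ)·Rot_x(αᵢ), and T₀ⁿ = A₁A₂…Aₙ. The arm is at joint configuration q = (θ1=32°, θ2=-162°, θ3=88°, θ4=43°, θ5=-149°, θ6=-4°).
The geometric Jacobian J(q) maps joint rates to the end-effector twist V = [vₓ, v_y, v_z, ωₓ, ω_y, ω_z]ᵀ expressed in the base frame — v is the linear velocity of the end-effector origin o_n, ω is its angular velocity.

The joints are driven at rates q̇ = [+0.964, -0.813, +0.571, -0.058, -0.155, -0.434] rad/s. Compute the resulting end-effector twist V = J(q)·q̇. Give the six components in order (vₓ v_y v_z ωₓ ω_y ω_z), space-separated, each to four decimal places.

o_n = [0.6602, -0.4392, 0.4568]
J₁: ẑ×o_n = [0.4392, 0.6602, -0.0000], ω = ẑ
J2: z=[0.5299, -0.8480, 0.0000] o=[0.4155, 0.2597, 0.0000] → [-0.3874, -0.2421, -0.1629, 0.5299, -0.8480, 0.0000]
J3: z=[0.5299, -0.8480, 0.0000] o=[-0.0589, -0.2373, -0.2163] → [-0.5709, -0.3567, 0.5028, 0.5299, -0.8480, 0.0000]
J4: z=[0.8152, 0.5094, 0.2756] o=[0.1412, -0.3599, -0.5816] → [0.5508, -0.7035, -0.3291, 0.8152, 0.5094, 0.2756]
J5: z=[-0.5470, 0.5206, 0.6556] o=[0.0974, -0.2023, -0.7433] → [0.7801, 1.0254, -0.1634, -0.5470, 0.5206, 0.6556]
J6: z=[0.6007, 0.7895, -0.1258] o=[0.3830, -0.2924, 0.0547] → [0.2990, -0.2764, -0.3070, 0.6007, 0.7895, -0.1258]
V = J·q̇ = [0.1298, 0.6314, 0.5972, -0.3514, -0.2477, 0.9010]

0.1298 0.6314 0.5972 -0.3514 -0.2477 0.9010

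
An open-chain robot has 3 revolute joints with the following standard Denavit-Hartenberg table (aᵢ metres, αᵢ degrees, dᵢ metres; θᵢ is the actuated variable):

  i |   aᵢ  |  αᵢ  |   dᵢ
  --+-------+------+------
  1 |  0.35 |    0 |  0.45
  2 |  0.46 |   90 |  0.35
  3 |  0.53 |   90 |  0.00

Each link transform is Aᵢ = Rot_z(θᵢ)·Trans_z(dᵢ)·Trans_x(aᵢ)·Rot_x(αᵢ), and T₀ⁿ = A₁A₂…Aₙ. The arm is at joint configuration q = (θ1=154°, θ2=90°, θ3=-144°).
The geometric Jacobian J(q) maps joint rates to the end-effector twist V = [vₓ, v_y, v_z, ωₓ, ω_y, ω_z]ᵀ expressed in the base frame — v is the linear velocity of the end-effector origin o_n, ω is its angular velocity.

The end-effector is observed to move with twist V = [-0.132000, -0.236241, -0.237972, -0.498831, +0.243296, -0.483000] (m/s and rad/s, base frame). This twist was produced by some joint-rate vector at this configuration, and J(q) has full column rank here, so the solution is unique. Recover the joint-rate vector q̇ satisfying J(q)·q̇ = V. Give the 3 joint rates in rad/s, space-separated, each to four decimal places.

o_n = [-0.3283, 0.1254, 0.4885]
J₁: ẑ×o_n = [-0.1254, -0.3283, 0.0000], ω = ẑ
J2: z=[0.0000, 0.0000, 1.0000] o=[-0.3146, 0.1534, 0.4500] → [0.0281, -0.0137, 0.0000, 0.0000, 0.0000, 1.0000]
J3: z=[-0.8988, 0.4384, 0.0000] o=[-0.5162, -0.2600, 0.8000] → [-0.1366, -0.2800, -0.4288, -0.8988, 0.4384, 0.0000]
q̇ = J⁺·V = [0.2780, -0.7610, 0.5550]

0.2780 -0.7610 0.5550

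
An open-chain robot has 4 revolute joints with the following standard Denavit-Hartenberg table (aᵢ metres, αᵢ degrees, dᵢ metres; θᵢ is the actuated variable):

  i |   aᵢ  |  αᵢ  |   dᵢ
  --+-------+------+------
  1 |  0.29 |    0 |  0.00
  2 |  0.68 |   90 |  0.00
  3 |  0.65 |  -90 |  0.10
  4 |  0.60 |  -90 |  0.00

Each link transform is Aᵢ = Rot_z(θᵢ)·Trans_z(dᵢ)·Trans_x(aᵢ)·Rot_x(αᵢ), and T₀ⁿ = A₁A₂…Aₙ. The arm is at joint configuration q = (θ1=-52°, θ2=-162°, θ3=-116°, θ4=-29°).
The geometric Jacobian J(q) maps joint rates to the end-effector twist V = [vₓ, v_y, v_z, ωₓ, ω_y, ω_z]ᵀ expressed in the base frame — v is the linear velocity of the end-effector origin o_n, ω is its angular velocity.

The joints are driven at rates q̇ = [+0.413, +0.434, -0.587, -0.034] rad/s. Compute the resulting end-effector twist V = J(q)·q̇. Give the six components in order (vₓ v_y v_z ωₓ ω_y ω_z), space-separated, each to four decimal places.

0.2620 -0.1864 0.3112 -0.3029 -0.5037 0.8619

o_n = [0.2603, 0.1878, -1.0559]
J₁: ẑ×o_n = [-0.1878, 0.2603, 0.0000], ω = ẑ
J2: z=[0.0000, 0.0000, 1.0000] o=[0.1785, -0.2285, 0.0000] → [-0.4163, 0.0818, 0.0000, 0.0000, 0.0000, 1.0000]
J3: z=[0.5592, 0.8290, 0.0000] o=[-0.3852, 0.1517, 0.0000] → [-0.8754, 0.5904, -0.5150, 0.5592, 0.8290, 0.0000]
J4: z=[-0.7451, 0.5026, -0.4384] o=[-0.0931, 0.0753, -0.5842] → [-0.1877, -0.5064, -0.2614, -0.7451, 0.5026, -0.4384]
V = J·q̇ = [0.2620, -0.1864, 0.3112, -0.3029, -0.5037, 0.8619]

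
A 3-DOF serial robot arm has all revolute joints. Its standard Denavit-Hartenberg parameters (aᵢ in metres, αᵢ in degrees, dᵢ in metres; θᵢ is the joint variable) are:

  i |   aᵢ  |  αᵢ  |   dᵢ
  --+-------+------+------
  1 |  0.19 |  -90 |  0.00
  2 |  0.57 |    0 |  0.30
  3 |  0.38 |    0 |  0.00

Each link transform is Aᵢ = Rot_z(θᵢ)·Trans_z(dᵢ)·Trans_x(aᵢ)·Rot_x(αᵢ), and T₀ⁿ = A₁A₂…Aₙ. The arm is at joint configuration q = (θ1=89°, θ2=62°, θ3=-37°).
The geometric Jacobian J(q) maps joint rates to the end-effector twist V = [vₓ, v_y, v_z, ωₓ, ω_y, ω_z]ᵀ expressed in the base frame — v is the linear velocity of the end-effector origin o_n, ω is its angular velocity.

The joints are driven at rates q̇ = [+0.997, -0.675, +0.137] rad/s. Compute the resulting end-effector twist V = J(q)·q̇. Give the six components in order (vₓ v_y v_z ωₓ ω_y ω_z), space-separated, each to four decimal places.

o_n = [-0.2860, 0.8071, -0.6639]
J₁: ẑ×o_n = [-0.8071, -0.2860, 0.0000], ω = ẑ
J2: z=[-0.9998, 0.0175, 0.0000] o=[0.0033, 0.1900, 0.0000] → [-0.0116, -0.6638, -0.6120, -0.9998, 0.0175, 0.0000]
J3: z=[-0.9998, 0.0175, 0.0000] o=[-0.2920, 0.4628, -0.5033] → [-0.0028, -0.1606, -0.3444, -0.9998, 0.0175, 0.0000]
V = J·q̇ = [-0.7973, 0.1409, 0.3659, 0.5379, -0.0094, 0.9970]

-0.7973 0.1409 0.3659 0.5379 -0.0094 0.9970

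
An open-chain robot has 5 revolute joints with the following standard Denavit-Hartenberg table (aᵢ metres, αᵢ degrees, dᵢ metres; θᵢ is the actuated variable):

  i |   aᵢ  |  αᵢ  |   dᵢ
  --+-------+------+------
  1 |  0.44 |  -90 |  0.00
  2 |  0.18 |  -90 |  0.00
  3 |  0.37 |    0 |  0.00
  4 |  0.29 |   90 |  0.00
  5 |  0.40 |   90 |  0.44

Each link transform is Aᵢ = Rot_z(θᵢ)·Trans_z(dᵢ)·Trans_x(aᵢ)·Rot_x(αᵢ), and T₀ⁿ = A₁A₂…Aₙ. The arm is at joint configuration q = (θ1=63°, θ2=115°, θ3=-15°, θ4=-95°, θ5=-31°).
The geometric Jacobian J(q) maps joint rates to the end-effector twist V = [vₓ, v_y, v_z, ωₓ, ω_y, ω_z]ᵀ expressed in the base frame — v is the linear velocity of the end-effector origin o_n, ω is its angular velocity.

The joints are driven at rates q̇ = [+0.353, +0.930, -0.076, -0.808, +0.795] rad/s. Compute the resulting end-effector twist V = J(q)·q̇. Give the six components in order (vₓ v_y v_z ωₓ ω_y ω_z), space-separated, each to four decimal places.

o_n = [-0.1788, 0.8384, -0.0032]
J₁: ẑ×o_n = [-0.8384, -0.1788, 0.0000], ω = ẑ
J2: z=[-0.8910, 0.4540, 0.0000] o=[0.1998, 0.3920, 0.0000] → [-0.0015, -0.0029, -0.2258, -0.8910, 0.4540, 0.0000]
J3: z=[-0.4115, -0.8075, 0.4226] o=[0.1652, 0.3243, -0.1631] → [-0.3464, -0.0796, -0.4894, -0.4115, -0.8075, 0.4226]
J4: z=[-0.4115, -0.8075, 0.4226] o=[0.0113, 0.2332, -0.4870] → [-0.6465, 0.1187, -0.4026, -0.4115, -0.8075, 0.4226]
J5: z=[0.4850, 0.1986, 0.8517] o=[-0.2125, 0.3942, -0.3972] → [-0.3000, -0.1625, 0.2088, 0.4850, 0.1986, 0.8517]
V = J·q̇ = [0.0128, -0.2848, 0.3184, -0.0793, 1.2939, 0.6565]

0.0128 -0.2848 0.3184 -0.0793 1.2939 0.6565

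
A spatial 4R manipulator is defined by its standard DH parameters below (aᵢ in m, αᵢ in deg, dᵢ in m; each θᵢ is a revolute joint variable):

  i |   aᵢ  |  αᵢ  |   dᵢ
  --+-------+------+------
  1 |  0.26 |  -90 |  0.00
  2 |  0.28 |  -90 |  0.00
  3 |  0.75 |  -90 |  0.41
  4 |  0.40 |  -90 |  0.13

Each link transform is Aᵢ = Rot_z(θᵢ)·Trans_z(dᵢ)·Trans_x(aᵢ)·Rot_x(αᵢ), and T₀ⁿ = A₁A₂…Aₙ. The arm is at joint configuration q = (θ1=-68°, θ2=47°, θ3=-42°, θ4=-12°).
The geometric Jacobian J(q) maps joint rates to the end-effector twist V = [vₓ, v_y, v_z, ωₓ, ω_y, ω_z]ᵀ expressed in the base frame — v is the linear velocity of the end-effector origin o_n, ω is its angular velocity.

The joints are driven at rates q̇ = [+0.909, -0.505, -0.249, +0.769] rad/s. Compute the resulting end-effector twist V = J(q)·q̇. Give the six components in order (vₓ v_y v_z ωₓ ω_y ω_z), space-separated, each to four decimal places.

o_n = [0.8912, -0.4251, -1.2250]
J₁: ẑ×o_n = [0.4251, 0.8912, -0.0000], ω = ẑ
J2: z=[0.9272, 0.3746, 0.0000] o=[0.0974, -0.2411, 0.0000] → [-0.4589, 1.1358, -0.4680, 0.9272, 0.3746, 0.0000]
J3: z=[-0.2740, 0.6781, -0.6820] o=[0.1689, -0.4181, -0.2048] → [-0.6966, -0.7721, -0.4878, -0.2740, 0.6781, -0.6820]
J4: z=[-0.5181, -0.7015, -0.4894] o=[0.6643, -0.3045, -0.8920] → [0.1746, -0.2835, 0.2216, -0.5181, -0.7015, -0.4894]
V = J·q̇ = [0.9259, 0.2107, 0.5283, -0.7984, -0.8975, 0.7025]

0.9259 0.2107 0.5283 -0.7984 -0.8975 0.7025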